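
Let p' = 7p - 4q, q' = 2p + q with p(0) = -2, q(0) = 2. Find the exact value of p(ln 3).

A = [[7,-4],[2,1]]; eigenvalues λ = 3, 5.
Eigenvectors: (-1,-1) for λ=3, (-2,-1) for λ=5.
From the initial condition, c_1 = -6, c_2 = 4.
p(ln 3) = (-6)(3^3)(-1) + (4)(3^5)(-2) = -1782.

-1782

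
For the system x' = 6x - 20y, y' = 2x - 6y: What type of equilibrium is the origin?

A = [[6,-20],[2,-6]]; det(A-λI) = λ^2 + 4.
λ = 0 ± 2i: zero real part.

center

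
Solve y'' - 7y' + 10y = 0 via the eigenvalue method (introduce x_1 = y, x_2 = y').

Let x_1 = y, x_2 = y'. Then x_1' = x_2 and x_2' = -10x_1 + 7x_2.
A = [[0,1],[-10,7]]; det(A-λI) = λ^2 - 7λ + 10.
Eigenvalues λ = 5, 2 with eigenvectors (1,5), (1,2).

y(t) = c_1e^(5t) + c_2e^(2t)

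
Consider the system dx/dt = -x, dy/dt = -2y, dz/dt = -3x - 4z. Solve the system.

Coefficient matrix A = [[-1, 0, 0], [0, -2, 0], [-3, 0, -4]].
det(A - λI) = 0 gives eigenvalues λ = -1, -4, -2.
For λ=-1: eigenvector (1,0,-1).
For λ=-4: eigenvector (0,0,1).
For λ=-2: eigenvector (0,1,0).
General solution: C_1e^(-t)(1,0,-1) + C_2e^(-4t)(0,0,1) + C_3e^(-2t)(0,1,0).

x(t) = C_1e^(-t), y(t) = C_3e^(-2t), z(t) = -C_1e^(-t) + C_2e^(-4t)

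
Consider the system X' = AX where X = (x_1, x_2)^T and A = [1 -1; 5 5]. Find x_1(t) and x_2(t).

Coefficient matrix A = [[1, -1], [5, 5]].
Characteristic polynomial det(A - λI) = λ^2 - 6λ + 10 = 0.
Eigenvalues λ = 3 ± i (complex conjugate pair).
For λ=3+i: an eigenvector is (-1,2) - i(0,-1) = (-1, 2 + i).
A real fundamental pair from Re and Im of e^((3+i)t)v: X_1 = e^(3t)(cos(t)·(-1,2) + sin(t)·(0,-1)), X_2 = e^(3t)(sin(t)·(-1,2) - cos(t)·(0,-1)).
General solution: c_1X_1 + c_2X_2.

x_1(t) = -c_1e^(3t)cos(t) - c_2e^(3t)sin(t), x_2(t) = -c_1e^(3t)sin(t) + 2c_1e^(3t)cos(t) + 2c_2e^(3t)sin(t) + c_2e^(3t)cos(t)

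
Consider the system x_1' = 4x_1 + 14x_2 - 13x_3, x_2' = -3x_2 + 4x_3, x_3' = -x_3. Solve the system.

x_1(t) = c_1e^(4t) - 2c_2e^(-3t) - 3c_3e^(-t), x_2(t) = c_2e^(-3t) + 2c_3e^(-t), x_3(t) = c_3e^(-t)

Coefficient matrix A = [[4, 14, -13], [0, -3, 4], [0, 0, -1]].
det(A - λI) = 0 gives eigenvalues λ = 4, -3, -1.
For λ=4: eigenvector (1,0,0).
For λ=-3: eigenvector (-2,1,0).
For λ=-1: eigenvector (-3,2,1).
General solution: c_1e^(4t)(1,0,0) + c_2e^(-3t)(-2,1,0) + c_3e^(-t)(-3,2,1).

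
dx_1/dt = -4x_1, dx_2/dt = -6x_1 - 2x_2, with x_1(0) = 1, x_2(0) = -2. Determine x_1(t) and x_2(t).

x_1(t) = e^(-4t), x_2(t) = -5e^(-2t) + 3e^(-4t)

Coefficient matrix A = [[-4, 0], [-6, -2]].
Characteristic polynomial det(A - λI) = λ^2 + 6λ + 8 = 0.
Eigenvalues λ = -2, -4.
For λ=-2: (A-λI) row 1 is [-2, 0], so an eigenvector is (0, -1).
For λ=-4: (A-λI) row 2 is [-6, 2], so an eigenvector is (1, 3).
General solution: K_1e^(-2t)(0,-1) + K_2e^(-4t)(1,3).
Applying x_1(0)=1, x_2(0)=-2 gives K_1=5, K_2=1.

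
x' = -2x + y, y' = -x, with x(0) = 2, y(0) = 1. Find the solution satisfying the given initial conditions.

x(t) = -te^(-t) + 2e^(-t), y(t) = -te^(-t) + e^(-t)

Coefficient matrix A = [[-2, 1], [-1, 0]].
Characteristic polynomial det(A - λI) = λ^2 + 2λ + 1 = 0.
Single eigenvalue λ = -1 with algebraic multiplicity 2.
Eigenvector v = (1,1); generalized eigenvector w with (A-λI)w=v is (-3,-2).
General solution: e^(-t)[c_1·v + c_2·(t·v + w)].
Applying x(0)=2, y(0)=1 gives c_1=-1, c_2=-1.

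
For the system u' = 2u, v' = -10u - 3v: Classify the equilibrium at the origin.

saddle

A = [[2,0],[-10,-3]]; det(A-λI) = λ^2 + λ - 6.
λ = 2, -3: opposite signs.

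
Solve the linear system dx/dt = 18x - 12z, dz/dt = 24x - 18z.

Coefficient matrix A = [[18, -12], [24, -18]].
Characteristic polynomial det(A - λI) = λ^2 - 36 = 0.
Eigenvalues λ = -6, 6.
For λ=-6: (A-λI) row 1 is [24, -12], so an eigenvector is (-1, -2).
For λ=6: (A-λI) row 1 is [12, -12], so an eigenvector is (1, 1).
General solution: K_1e^(-6t)(-1,-2) + K_2e^(6t)(1,1).

x(t) = -K_1e^(-6t) + K_2e^(6t), z(t) = -2K_1e^(-6t) + K_2e^(6t)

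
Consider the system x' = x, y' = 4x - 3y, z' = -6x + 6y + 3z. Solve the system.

Coefficient matrix A = [[1, 0, 0], [4, -3, 0], [-6, 6, 3]].
det(A - λI) = 0 gives eigenvalues λ = -3, 1, 3.
For λ=-3: eigenvector (0,1,-1).
For λ=1: eigenvector (1,1,0).
For λ=3: eigenvector (0,0,1).
General solution: K_1e^(-3t)(0,1,-1) + K_2e^(t)(1,1,0) + K_3e^(3t)(0,0,1).

x(t) = K_2e^(t), y(t) = K_1e^(-3t) + K_2e^(t), z(t) = -K_1e^(-3t) + K_3e^(3t)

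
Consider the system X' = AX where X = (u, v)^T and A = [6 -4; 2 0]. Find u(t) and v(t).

u(t) = c_1e^(2t) - 2c_2e^(4t), v(t) = c_1e^(2t) - c_2e^(4t)

Coefficient matrix A = [[6, -4], [2, 0]].
Characteristic polynomial det(A - λI) = λ^2 - 6λ + 8 = 0.
Eigenvalues λ = 2, 4.
For λ=2: (A-λI) row 1 is [4, -4], so an eigenvector is (1, 1).
For λ=4: (A-λI) row 1 is [2, -4], so an eigenvector is (-2, -1).
General solution: c_1e^(2t)(1,1) + c_2e^(4t)(-2,-1).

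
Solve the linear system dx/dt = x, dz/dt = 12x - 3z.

Coefficient matrix A = [[1, 0], [12, -3]].
Characteristic polynomial det(A - λI) = λ^2 + 2λ - 3 = 0.
Eigenvalues λ = 1, -3.
For λ=1: (A-λI) row 2 is [12, -4], so an eigenvector is (1, 3).
For λ=-3: (A-λI) row 1 is [4, 0], so an eigenvector is (0, 1).
General solution: c_1e^(t)(1,3) + c_2e^(-3t)(0,1).

x(t) = c_1e^(t), z(t) = 3c_1e^(t) + c_2e^(-3t)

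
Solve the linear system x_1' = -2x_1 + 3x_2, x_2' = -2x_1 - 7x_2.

x_1(t) = -3c_1e^(-4t) - c_2e^(-5t), x_2(t) = 2c_1e^(-4t) + c_2e^(-5t)

Coefficient matrix A = [[-2, 3], [-2, -7]].
Characteristic polynomial det(A - λI) = λ^2 + 9λ + 20 = 0.
Eigenvalues λ = -4, -5.
For λ=-4: (A-λI) row 1 is [2, 3], so an eigenvector is (-3, 2).
For λ=-5: (A-λI) row 1 is [3, 3], so an eigenvector is (-1, 1).
General solution: c_1e^(-4t)(-3,2) + c_2e^(-5t)(-1,1).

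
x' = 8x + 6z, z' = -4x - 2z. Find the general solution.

Coefficient matrix A = [[8, 6], [-4, -2]].
Characteristic polynomial det(A - λI) = λ^2 - 6λ + 8 = 0.
Eigenvalues λ = 4, 2.
For λ=4: (A-λI) row 1 is [4, 6], so an eigenvector is (-3, 2).
For λ=2: (A-λI) row 1 is [6, 6], so an eigenvector is (1, -1).
General solution: C_1e^(4t)(-3,2) + C_2e^(2t)(1,-1).

x(t) = -3C_1e^(4t) + C_2e^(2t), z(t) = 2C_1e^(4t) - C_2e^(2t)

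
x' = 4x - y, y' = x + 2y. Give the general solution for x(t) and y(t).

x(t) = -C_1e^(3t) - C_2te^(3t) + 2C_2e^(3t), y(t) = -C_1e^(3t) - C_2te^(3t) + 3C_2e^(3t)

Coefficient matrix A = [[4, -1], [1, 2]].
Characteristic polynomial det(A - λI) = λ^2 - 6λ + 9 = 0.
Single eigenvalue λ = 3 with algebraic multiplicity 2.
Eigenvector v = (-1,-1); generalized eigenvector w with (A-λI)w=v is (2,3).
General solution: e^(3t)[C_1·v + C_2·(t·v + w)].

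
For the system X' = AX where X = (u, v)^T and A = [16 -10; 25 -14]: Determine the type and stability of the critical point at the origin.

unstable spiral

A = [[16,-10],[25,-14]]; det(A-λI) = λ^2 - 2λ + 26.
λ = 1 ± 5i: positive real part.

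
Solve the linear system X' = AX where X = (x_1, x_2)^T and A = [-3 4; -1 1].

x_1(t) = 2C_1e^(-t) + 2C_2te^(-t) - C_2e^(-t), x_2(t) = C_1e^(-t) + C_2te^(-t)

Coefficient matrix A = [[-3, 4], [-1, 1]].
Characteristic polynomial det(A - λI) = λ^2 + 2λ + 1 = 0.
Single eigenvalue λ = -1 with algebraic multiplicity 2.
Eigenvector v = (2,1); generalized eigenvector w with (A-λI)w=v is (-1,0).
General solution: e^(-t)[C_1·v + C_2·(t·v + w)].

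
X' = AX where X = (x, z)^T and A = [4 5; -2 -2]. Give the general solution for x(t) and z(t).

x(t) = -K_1e^(t)sin(t) - 2K_1e^(t)cos(t) - 2K_2e^(t)sin(t) + K_2e^(t)cos(t), z(t) = K_1e^(t)sin(t) + K_1e^(t)cos(t) + K_2e^(t)sin(t) - K_2e^(t)cos(t)

Coefficient matrix A = [[4, 5], [-2, -2]].
Characteristic polynomial det(A - λI) = λ^2 - 2λ + 2 = 0.
Eigenvalues λ = 1 ± i (complex conjugate pair).
For λ=1+i: an eigenvector is (-2,1) - i(-1,1) = (-2 + i, 1 - i).
A real fundamental pair from Re and Im of e^((1+i)t)v: X_1 = e^(t)(cos(t)·(-2,1) + sin(t)·(-1,1)), X_2 = e^(t)(sin(t)·(-2,1) - cos(t)·(-1,1)).
General solution: K_1X_1 + K_2X_2.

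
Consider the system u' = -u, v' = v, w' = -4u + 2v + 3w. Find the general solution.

Coefficient matrix A = [[-1, 0, 0], [0, 1, 0], [-4, 2, 3]].
det(A - λI) = 0 gives eigenvalues λ = 3, 1, -1.
For λ=3: eigenvector (0,0,1).
For λ=1: eigenvector (0,1,-1).
For λ=-1: eigenvector (1,0,1).
General solution: C_1e^(3t)(0,0,1) + C_2e^(t)(0,1,-1) + C_3e^(-t)(1,0,1).

u(t) = C_3e^(-t), v(t) = C_2e^(t), w(t) = C_1e^(3t) - C_2e^(t) + C_3e^(-t)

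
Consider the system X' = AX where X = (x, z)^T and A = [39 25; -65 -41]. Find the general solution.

Coefficient matrix A = [[39, 25], [-65, -41]].
Characteristic polynomial det(A - λI) = λ^2 + 2λ + 26 = 0.
Eigenvalues λ = -1 ± 5i (complex conjugate pair).
For λ=-1+5i: an eigenvector is (1,-2) - i(-2,3) = (1 + 2i, -2 - 3i).
A real fundamental pair from Re and Im of e^((-1+5i)t)v: X_1 = e^(-t)(cos(5t)·(1,-2) + sin(5t)·(-2,3)), X_2 = e^(-t)(sin(5t)·(1,-2) - cos(5t)·(-2,3)).
General solution: C_1X_1 + C_2X_2.

x(t) = -2C_1e^(-t)sin(5t) + C_1e^(-t)cos(5t) + C_2e^(-t)sin(5t) + 2C_2e^(-t)cos(5t), z(t) = 3C_1e^(-t)sin(5t) - 2C_1e^(-t)cos(5t) - 2C_2e^(-t)sin(5t) - 3C_2e^(-t)cos(5t)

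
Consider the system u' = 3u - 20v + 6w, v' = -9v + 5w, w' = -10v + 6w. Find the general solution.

Coefficient matrix A = [[3, -20, 6], [0, -9, 5], [0, -10, 6]].
det(A - λI) = 0 gives eigenvalues λ = 1, 3, -4.
For λ=1: eigenvector (-4,-1,-2).
For λ=3: eigenvector (1,0,0).
For λ=-4: eigenvector (2,1,1).
General solution: K_1e^(t)(-4,-1,-2) + K_2e^(3t)(1,0,0) + K_3e^(-4t)(2,1,1).

u(t) = -4K_1e^(t) + K_2e^(3t) + 2K_3e^(-4t), v(t) = -K_1e^(t) + K_3e^(-4t), w(t) = -2K_1e^(t) + K_3e^(-4t)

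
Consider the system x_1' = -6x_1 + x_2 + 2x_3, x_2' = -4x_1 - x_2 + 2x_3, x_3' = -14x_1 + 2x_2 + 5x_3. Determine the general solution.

x_1(t) = K_1e^(-t) + K_2e^(-2t) + K_3e^(t), x_2(t) = K_1e^(-t) + K_3e^(t), x_3(t) = 2K_1e^(-t) + 2K_2e^(-2t) + 3K_3e^(t)

Coefficient matrix A = [[-6, 1, 2], [-4, -1, 2], [-14, 2, 5]].
det(A - λI) = 0 gives eigenvalues λ = -1, -2, 1.
For λ=-1: eigenvector (1,1,2).
For λ=-2: eigenvector (1,0,2).
For λ=1: eigenvector (1,1,3).
General solution: K_1e^(-t)(1,1,2) + K_2e^(-2t)(1,0,2) + K_3e^(t)(1,1,3).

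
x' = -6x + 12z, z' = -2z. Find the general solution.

Coefficient matrix A = [[-6, 12], [0, -2]].
Characteristic polynomial det(A - λI) = λ^2 + 8λ + 12 = 0.
Eigenvalues λ = -2, -6.
For λ=-2: (A-λI) row 1 is [-4, 12], so an eigenvector is (-3, -1).
For λ=-6: (A-λI) row 1 is [0, 12], so an eigenvector is (-1, 0).
General solution: c_1e^(-2t)(-3,-1) + c_2e^(-6t)(-1,0).

x(t) = -3c_1e^(-2t) - c_2e^(-6t), z(t) = -c_1e^(-2t)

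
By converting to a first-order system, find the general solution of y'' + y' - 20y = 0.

Let x_1 = y, x_2 = y'. Then x_1' = x_2 and x_2' = 20x_1 - x_2.
A = [[0,1],[20,-1]]; det(A-λI) = λ^2 + λ - 20.
Eigenvalues λ = -5, 4 with eigenvectors (1,-5), (1,4).

y(t) = c_1e^(-5t) + c_2e^(4t)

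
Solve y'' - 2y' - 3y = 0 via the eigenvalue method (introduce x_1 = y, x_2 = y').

y(t) = c_1e^(-t) + c_2e^(3t)

Let x_1 = y, x_2 = y'. Then x_1' = x_2 and x_2' = 3x_1 + 2x_2.
A = [[0,1],[3,2]]; det(A-λI) = λ^2 - 2λ - 3.
Eigenvalues λ = -1, 3 with eigenvectors (1,-1), (1,3).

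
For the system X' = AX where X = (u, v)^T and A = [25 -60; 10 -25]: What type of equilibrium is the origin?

A = [[25,-60],[10,-25]]; det(A-λI) = λ^2 - 25.
λ = 5, -5: opposite signs.

saddle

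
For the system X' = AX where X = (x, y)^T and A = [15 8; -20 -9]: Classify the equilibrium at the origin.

unstable spiral

A = [[15,8],[-20,-9]]; det(A-λI) = λ^2 - 6λ + 25.
λ = 3 ± 4i: positive real part.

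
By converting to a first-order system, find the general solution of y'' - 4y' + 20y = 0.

y(t) = c_1e^(2t)cos(4t) + c_2e^(2t)sin(4t)

Let x_1 = y, x_2 = y'. Then x_1' = x_2 and x_2' = -20x_1 + 4x_2.
A = [[0,1],[-20,4]]; det(A-λI) = λ^2 - 4λ + 20.
Eigenvalues λ = 2 ± 4i.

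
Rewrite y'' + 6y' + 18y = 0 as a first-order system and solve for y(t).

y(t) = c_1e^(-3t)cos(3t) + c_2e^(-3t)sin(3t)

Let x_1 = y, x_2 = y'. Then x_1' = x_2 and x_2' = -18x_1 - 6x_2.
A = [[0,1],[-18,-6]]; det(A-λI) = λ^2 + 6λ + 18.
Eigenvalues λ = -3 ± 3i.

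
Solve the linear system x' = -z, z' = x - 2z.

Coefficient matrix A = [[0, -1], [1, -2]].
Characteristic polynomial det(A - λI) = λ^2 + 2λ + 1 = 0.
Single eigenvalue λ = -1 with algebraic multiplicity 2.
Eigenvector v = (-1,-1); generalized eigenvector w with (A-λI)w=v is (0,1).
General solution: e^(-t)[K_1·v + K_2·(t·v + w)].

x(t) = -K_1e^(-t) - K_2te^(-t), z(t) = -K_1e^(-t) - K_2te^(-t) + K_2e^(-t)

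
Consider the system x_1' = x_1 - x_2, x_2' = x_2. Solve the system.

x_1(t) = C_1e^(t) + C_2te^(t) + 2C_2e^(t), x_2(t) = -C_2e^(t)

Coefficient matrix A = [[1, -1], [0, 1]].
Characteristic polynomial det(A - λI) = λ^2 - 2λ + 1 = 0.
Single eigenvalue λ = 1 with algebraic multiplicity 2.
Eigenvector v = (1,0); generalized eigenvector w with (A-λI)w=v is (2,-1).
General solution: e^(t)[C_1·v + C_2·(t·v + w)].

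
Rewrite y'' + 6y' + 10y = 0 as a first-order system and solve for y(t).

Let x_1 = y, x_2 = y'. Then x_1' = x_2 and x_2' = -10x_1 - 6x_2.
A = [[0,1],[-10,-6]]; det(A-λI) = λ^2 + 6λ + 10.
Eigenvalues λ = -3 ± i.

y(t) = c_1e^(-3t)cos(t) + c_2e^(-3t)sin(t)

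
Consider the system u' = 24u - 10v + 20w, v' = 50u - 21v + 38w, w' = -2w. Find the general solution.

u(t) = K_1e^(4t) + 2K_3e^(-t), v(t) = 2K_1e^(4t) + 2K_2e^(-2t) + 5K_3e^(-t), w(t) = K_2e^(-2t)

Coefficient matrix A = [[24, -10, 20], [50, -21, 38], [0, 0, -2]].
det(A - λI) = 0 gives eigenvalues λ = 4, -2, -1.
For λ=4: eigenvector (1,2,0).
For λ=-2: eigenvector (0,2,1).
For λ=-1: eigenvector (2,5,0).
General solution: K_1e^(4t)(1,2,0) + K_2e^(-2t)(0,2,1) + K_3e^(-t)(2,5,0).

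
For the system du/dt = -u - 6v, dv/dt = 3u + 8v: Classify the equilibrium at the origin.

unstable node

A = [[-1,-6],[3,8]]; det(A-λI) = λ^2 - 7λ + 10.
λ = 5, 2: both positive.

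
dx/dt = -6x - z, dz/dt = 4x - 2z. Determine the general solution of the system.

x(t) = c_1e^(-4t) + c_2te^(-4t) + c_2e^(-4t), z(t) = -2c_1e^(-4t) - 2c_2te^(-4t) - 3c_2e^(-4t)

Coefficient matrix A = [[-6, -1], [4, -2]].
Characteristic polynomial det(A - λI) = λ^2 + 8λ + 16 = 0.
Single eigenvalue λ = -4 with algebraic multiplicity 2.
Eigenvector v = (1,-2); generalized eigenvector w with (A-λI)w=v is (1,-3).
General solution: e^(-4t)[c_1·v + c_2·(t·v + w)].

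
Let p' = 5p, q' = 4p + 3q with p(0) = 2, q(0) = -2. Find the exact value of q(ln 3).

810

A = [[5,0],[4,3]]; eigenvalues λ = 3, 5.
Eigenvectors: (0,1) for λ=3, (-1,-2) for λ=5.
From the initial condition, c_1 = -6, c_2 = -2.
q(ln 3) = (-6)(3^3)(1) + (-2)(3^5)(-2) = 810.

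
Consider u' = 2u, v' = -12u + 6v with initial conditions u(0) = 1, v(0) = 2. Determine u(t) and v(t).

u(t) = e^(2t), v(t) = -e^(6t) + 3e^(2t)

Coefficient matrix A = [[2, 0], [-12, 6]].
Characteristic polynomial det(A - λI) = λ^2 - 8λ + 12 = 0.
Eigenvalues λ = 2, 6.
For λ=2: (A-λI) row 2 is [-12, 4], so an eigenvector is (1, 3).
For λ=6: (A-λI) row 1 is [-4, 0], so an eigenvector is (0, -1).
General solution: c_1e^(2t)(1,3) + c_2e^(6t)(0,-1).
Applying u(0)=1, v(0)=2 gives c_1=1, c_2=1.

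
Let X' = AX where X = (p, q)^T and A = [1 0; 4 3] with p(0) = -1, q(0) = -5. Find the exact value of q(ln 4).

-440

A = [[1,0],[4,3]]; eigenvalues λ = 1, 3.
Eigenvectors: (-1,2) for λ=1, (0,-1) for λ=3.
From the initial condition, c_1 = 1, c_2 = 7.
q(ln 4) = (1)(4^1)(2) + (7)(4^3)(-1) = -440.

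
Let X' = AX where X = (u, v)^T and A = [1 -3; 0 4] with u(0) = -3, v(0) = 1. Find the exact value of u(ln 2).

A = [[1,-3],[0,4]]; eigenvalues λ = 1, 4.
Eigenvectors: (1,0) for λ=1, (1,-1) for λ=4.
From the initial condition, c_1 = -2, c_2 = -1.
u(ln 2) = (-2)(2^1)(1) + (-1)(2^4)(1) = -20.

-20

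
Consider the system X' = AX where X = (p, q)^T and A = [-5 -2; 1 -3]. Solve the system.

Coefficient matrix A = [[-5, -2], [1, -3]].
Characteristic polynomial det(A - λI) = λ^2 + 8λ + 17 = 0.
Eigenvalues λ = -4 ± i (complex conjugate pair).
For λ=-4+i: an eigenvector is (-1,1) - i(-1,0) = (-1 + i, 1).
A real fundamental pair from Re and Im of e^((-4+i)t)v: X_1 = e^(-4t)(cos(t)·(-1,1) + sin(t)·(-1,0)), X_2 = e^(-4t)(sin(t)·(-1,1) - cos(t)·(-1,0)).
General solution: c_1X_1 + c_2X_2.

p(t) = -c_1e^(-4t)sin(t) - c_1e^(-4t)cos(t) - c_2e^(-4t)sin(t) + c_2e^(-4t)cos(t), q(t) = c_1e^(-4t)cos(t) + c_2e^(-4t)sin(t)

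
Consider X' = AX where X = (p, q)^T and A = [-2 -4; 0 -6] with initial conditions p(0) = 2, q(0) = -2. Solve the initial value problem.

Coefficient matrix A = [[-2, -4], [0, -6]].
Characteristic polynomial det(A - λI) = λ^2 + 8λ + 12 = 0.
Eigenvalues λ = -2, -6.
For λ=-2: (A-λI) row 1 is [0, -4], so an eigenvector is (-1, 0).
For λ=-6: (A-λI) row 1 is [4, -4], so an eigenvector is (1, 1).
General solution: K_1e^(-2t)(-1,0) + K_2e^(-6t)(1,1).
Applying p(0)=2, q(0)=-2 gives K_1=-4, K_2=-2.

p(t) = 4e^(-2t) - 2e^(-6t), q(t) = -2e^(-6t)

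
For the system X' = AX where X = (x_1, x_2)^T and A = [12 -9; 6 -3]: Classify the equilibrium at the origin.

unstable node

A = [[12,-9],[6,-3]]; det(A-λI) = λ^2 - 9λ + 18.
λ = 6, 3: both positive.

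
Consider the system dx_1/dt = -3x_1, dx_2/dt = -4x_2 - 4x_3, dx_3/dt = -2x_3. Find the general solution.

Coefficient matrix A = [[-3, 0, 0], [0, -4, -4], [0, 0, -2]].
det(A - λI) = 0 gives eigenvalues λ = -4, -3, -2.
For λ=-4: eigenvector (0,1,0).
For λ=-3: eigenvector (1,0,0).
For λ=-2: eigenvector (0,-2,1).
General solution: C_1e^(-4t)(0,1,0) + C_2e^(-3t)(1,0,0) + C_3e^(-2t)(0,-2,1).

x_1(t) = C_2e^(-3t), x_2(t) = C_1e^(-4t) - 2C_3e^(-2t), x_3(t) = C_3e^(-2t)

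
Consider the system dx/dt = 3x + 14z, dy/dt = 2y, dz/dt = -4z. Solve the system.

Coefficient matrix A = [[3, 0, 14], [0, 2, 0], [0, 0, -4]].
det(A - λI) = 0 gives eigenvalues λ = 3, 2, -4.
For λ=3: eigenvector (1,0,0).
For λ=2: eigenvector (0,1,0).
For λ=-4: eigenvector (-2,0,1).
General solution: K_1e^(3t)(1,0,0) + K_2e^(2t)(0,1,0) + K_3e^(-4t)(-2,0,1).

x(t) = K_1e^(3t) - 2K_3e^(-4t), y(t) = K_2e^(2t), z(t) = K_3e^(-4t)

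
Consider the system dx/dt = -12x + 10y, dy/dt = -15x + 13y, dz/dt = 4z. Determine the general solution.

Coefficient matrix A = [[-12, 10, 0], [-15, 13, 0], [0, 0, 4]].
det(A - λI) = 0 gives eigenvalues λ = -2, 3, 4.
For λ=-2: eigenvector (1,1,0).
For λ=3: eigenvector (2,3,0).
For λ=4: eigenvector (0,0,1).
General solution: C_1e^(-2t)(1,1,0) + C_2e^(3t)(2,3,0) + C_3e^(4t)(0,0,1).

x(t) = C_1e^(-2t) + 2C_2e^(3t), y(t) = C_1e^(-2t) + 3C_2e^(3t), z(t) = C_3e^(4t)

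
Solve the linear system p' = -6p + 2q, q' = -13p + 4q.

Coefficient matrix A = [[-6, 2], [-13, 4]].
Characteristic polynomial det(A - λI) = λ^2 + 2λ + 2 = 0.
Eigenvalues λ = -1 ± i (complex conjugate pair).
For λ=-1+i: an eigenvector is (-1,-2) - i(1,3) = (-1 - i, -2 - 3i).
A real fundamental pair from Re and Im of e^((-1+i)t)v: X_1 = e^(-t)(cos(t)·(-1,-2) + sin(t)·(1,3)), X_2 = e^(-t)(sin(t)·(-1,-2) - cos(t)·(1,3)).
General solution: C_1X_1 + C_2X_2.

p(t) = C_1e^(-t)sin(t) - C_1e^(-t)cos(t) - C_2e^(-t)sin(t) - C_2e^(-t)cos(t), q(t) = 3C_1e^(-t)sin(t) - 2C_1e^(-t)cos(t) - 2C_2e^(-t)sin(t) - 3C_2e^(-t)cos(t)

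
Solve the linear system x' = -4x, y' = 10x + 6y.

Coefficient matrix A = [[-4, 0], [10, 6]].
Characteristic polynomial det(A - λI) = λ^2 - 2λ - 24 = 0.
Eigenvalues λ = -4, 6.
For λ=-4: (A-λI) row 2 is [10, 10], so an eigenvector is (-1, 1).
For λ=6: (A-λI) row 1 is [-10, 0], so an eigenvector is (0, -1).
General solution: c_1e^(-4t)(-1,1) + c_2e^(6t)(0,-1).

x(t) = -c_1e^(-4t), y(t) = c_1e^(-4t) - c_2e^(6t)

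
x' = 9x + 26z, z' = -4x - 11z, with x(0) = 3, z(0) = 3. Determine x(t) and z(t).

Coefficient matrix A = [[9, 26], [-4, -11]].
Characteristic polynomial det(A - λI) = λ^2 + 2λ + 5 = 0.
Eigenvalues λ = -1 ± 2i (complex conjugate pair).
For λ=-1+2i: an eigenvector is (-2,1) - i(3,-1) = (-2 - 3i, 1 + i).
A real fundamental pair from Re and Im of e^((-1+2i)t)v: X_1 = e^(-t)(cos(2t)·(-2,1) + sin(2t)·(3,-1)), X_2 = e^(-t)(sin(2t)·(-2,1) - cos(2t)·(3,-1)).
General solution: K_1X_1 + K_2X_2.
Applying x(0)=3, z(0)=3 gives K_1=12, K_2=-9.

x(t) = 54e^(-t)sin(2t) + 3e^(-t)cos(2t), z(t) = -21e^(-t)sin(2t) + 3e^(-t)cos(2t)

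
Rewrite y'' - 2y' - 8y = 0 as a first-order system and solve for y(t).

y(t) = K_1e^(-2t) + K_2e^(4t)

Let x_1 = y, x_2 = y'. Then x_1' = x_2 and x_2' = 8x_1 + 2x_2.
A = [[0,1],[8,2]]; det(A-λI) = λ^2 - 2λ - 8.
Eigenvalues λ = -2, 4 with eigenvectors (1,-2), (1,4).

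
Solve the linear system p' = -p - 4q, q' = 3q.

p(t) = c_1e^(-t) + c_2e^(3t), q(t) = -c_2e^(3t)

Coefficient matrix A = [[-1, -4], [0, 3]].
Characteristic polynomial det(A - λI) = λ^2 - 2λ - 3 = 0.
Eigenvalues λ = -1, 3.
For λ=-1: (A-λI) row 1 is [0, -4], so an eigenvector is (1, 0).
For λ=3: (A-λI) row 1 is [-4, -4], so an eigenvector is (1, -1).
General solution: c_1e^(-t)(1,0) + c_2e^(3t)(1,-1).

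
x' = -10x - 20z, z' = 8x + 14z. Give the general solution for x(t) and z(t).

Coefficient matrix A = [[-10, -20], [8, 14]].
Characteristic polynomial det(A - λI) = λ^2 - 4λ + 20 = 0.
Eigenvalues λ = 2 ± 4i (complex conjugate pair).
For λ=2+4i: an eigenvector is (2,-1) - i(-1,1) = (2 + i, -1 - i).
A real fundamental pair from Re and Im of e^((2+4i)t)v: X_1 = e^(2t)(cos(4t)·(2,-1) + sin(4t)·(-1,1)), X_2 = e^(2t)(sin(4t)·(2,-1) - cos(4t)·(-1,1)).
General solution: C_1X_1 + C_2X_2.

x(t) = -C_1e^(2t)sin(4t) + 2C_1e^(2t)cos(4t) + 2C_2e^(2t)sin(4t) + C_2e^(2t)cos(4t), z(t) = C_1e^(2t)sin(4t) - C_1e^(2t)cos(4t) - C_2e^(2t)sin(4t) - C_2e^(2t)cos(4t)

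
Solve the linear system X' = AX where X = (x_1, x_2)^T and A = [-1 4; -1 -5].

x_1(t) = 2c_1e^(-3t) + 2c_2te^(-3t) - 3c_2e^(-3t), x_2(t) = -c_1e^(-3t) - c_2te^(-3t) + 2c_2e^(-3t)

Coefficient matrix A = [[-1, 4], [-1, -5]].
Characteristic polynomial det(A - λI) = λ^2 + 6λ + 9 = 0.
Single eigenvalue λ = -3 with algebraic multiplicity 2.
Eigenvector v = (2,-1); generalized eigenvector w with (A-λI)w=v is (-3,2).
General solution: e^(-3t)[c_1·v + c_2·(t·v + w)].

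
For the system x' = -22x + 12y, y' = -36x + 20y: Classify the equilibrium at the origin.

saddle

A = [[-22,12],[-36,20]]; det(A-λI) = λ^2 + 2λ - 8.
λ = -4, 2: opposite signs.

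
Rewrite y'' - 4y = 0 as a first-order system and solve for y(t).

y(t) = c_1e^(-2t) + c_2e^(2t)

Let x_1 = y, x_2 = y'. Then x_1' = x_2 and x_2' = 4x_1.
A = [[0,1],[4,0]]; det(A-λI) = λ^2 - 4.
Eigenvalues λ = -2, 2 with eigenvectors (1,-2), (1,2).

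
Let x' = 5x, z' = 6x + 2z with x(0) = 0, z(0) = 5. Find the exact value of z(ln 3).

A = [[5,0],[6,2]]; eigenvalues λ = 2, 5.
Eigenvectors: (0,1) for λ=2, (1,2) for λ=5.
From the initial condition, c_1 = 5, c_2 = 0.
z(ln 3) = (5)(3^2)(1) + (0)(3^5)(2) = 45.

45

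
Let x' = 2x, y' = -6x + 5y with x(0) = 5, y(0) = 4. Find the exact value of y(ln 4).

-5984

A = [[2,0],[-6,5]]; eigenvalues λ = 2, 5.
Eigenvectors: (-1,-2) for λ=2, (0,-1) for λ=5.
From the initial condition, c_1 = -5, c_2 = 6.
y(ln 4) = (-5)(4^2)(-2) + (6)(4^5)(-1) = -5984.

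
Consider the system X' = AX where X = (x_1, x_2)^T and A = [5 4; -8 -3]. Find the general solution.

x_1(t) = c_1e^(t)sin(4t) - c_2e^(t)cos(4t), x_2(t) = -c_1e^(t)sin(4t) + c_1e^(t)cos(4t) + c_2e^(t)sin(4t) + c_2e^(t)cos(4t)

Coefficient matrix A = [[5, 4], [-8, -3]].
Characteristic polynomial det(A - λI) = λ^2 - 2λ + 17 = 0.
Eigenvalues λ = 1 ± 4i (complex conjugate pair).
For λ=1+4i: an eigenvector is (0,1) - i(1,-1) = (0 - i, 1 + i).
A real fundamental pair from Re and Im of e^((1+4i)t)v: X_1 = e^(t)(cos(4t)·(0,1) + sin(4t)·(1,-1)), X_2 = e^(t)(sin(4t)·(0,1) - cos(4t)·(1,-1)).
General solution: c_1X_1 + c_2X_2.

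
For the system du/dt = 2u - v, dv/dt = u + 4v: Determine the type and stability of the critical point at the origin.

unstable improper node

A = [[2,-1],[1,4]]; det(A-λI) = λ^2 - 6λ + 9.
repeated λ = 3 with a single eigenvector.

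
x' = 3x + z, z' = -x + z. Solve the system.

Coefficient matrix A = [[3, 1], [-1, 1]].
Characteristic polynomial det(A - λI) = λ^2 - 4λ + 4 = 0.
Single eigenvalue λ = 2 with algebraic multiplicity 2.
Eigenvector v = (-1,1); generalized eigenvector w with (A-λI)w=v is (0,-1).
General solution: e^(2t)[C_1·v + C_2·(t·v + w)].

x(t) = -C_1e^(2t) - C_2te^(2t), z(t) = C_1e^(2t) + C_2te^(2t) - C_2e^(2t)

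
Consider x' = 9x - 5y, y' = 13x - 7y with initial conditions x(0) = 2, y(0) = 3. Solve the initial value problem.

x(t) = e^(t)sin(t) + 2e^(t)cos(t), y(t) = 2e^(t)sin(t) + 3e^(t)cos(t)

Coefficient matrix A = [[9, -5], [13, -7]].
Characteristic polynomial det(A - λI) = λ^2 - 2λ + 2 = 0.
Eigenvalues λ = 1 ± i (complex conjugate pair).
For λ=1+i: an eigenvector is (2,3) - i(1,2) = (2 - i, 3 - 2i).
A real fundamental pair from Re and Im of e^((1+i)t)v: X_1 = e^(t)(cos(t)·(2,3) + sin(t)·(1,2)), X_2 = e^(t)(sin(t)·(2,3) - cos(t)·(1,2)).
General solution: K_1X_1 + K_2X_2.
Applying x(0)=2, y(0)=3 gives K_1=1, K_2=0.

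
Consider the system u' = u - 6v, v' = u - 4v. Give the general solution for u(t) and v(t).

u(t) = 3C_1e^(-t) - 2C_2e^(-2t), v(t) = C_1e^(-t) - C_2e^(-2t)

Coefficient matrix A = [[1, -6], [1, -4]].
Characteristic polynomial det(A - λI) = λ^2 + 3λ + 2 = 0.
Eigenvalues λ = -1, -2.
For λ=-1: (A-λI) row 1 is [2, -6], so an eigenvector is (3, 1).
For λ=-2: (A-λI) row 1 is [3, -6], so an eigenvector is (-2, -1).
General solution: C_1e^(-t)(3,1) + C_2e^(-2t)(-2,-1).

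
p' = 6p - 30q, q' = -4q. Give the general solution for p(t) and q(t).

p(t) = 3K_1e^(-4t) + K_2e^(6t), q(t) = K_1e^(-4t)

Coefficient matrix A = [[6, -30], [0, -4]].
Characteristic polynomial det(A - λI) = λ^2 - 2λ - 24 = 0.
Eigenvalues λ = -4, 6.
For λ=-4: (A-λI) row 1 is [10, -30], so an eigenvector is (3, 1).
For λ=6: (A-λI) row 1 is [0, -30], so an eigenvector is (1, 0).
General solution: K_1e^(-4t)(3,1) + K_2e^(6t)(1,0).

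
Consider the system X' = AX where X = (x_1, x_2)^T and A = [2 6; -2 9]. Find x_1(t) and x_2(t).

x_1(t) = 2K_1e^(5t) + 3K_2e^(6t), x_2(t) = K_1e^(5t) + 2K_2e^(6t)

Coefficient matrix A = [[2, 6], [-2, 9]].
Characteristic polynomial det(A - λI) = λ^2 - 11λ + 30 = 0.
Eigenvalues λ = 5, 6.
For λ=5: (A-λI) row 1 is [-3, 6], so an eigenvector is (2, 1).
For λ=6: (A-λI) row 1 is [-4, 6], so an eigenvector is (3, 2).
General solution: K_1e^(5t)(2,1) + K_2e^(6t)(3,2).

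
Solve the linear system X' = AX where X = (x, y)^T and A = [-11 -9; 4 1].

x(t) = 3C_1e^(-5t) + 3C_2te^(-5t) + C_2e^(-5t), y(t) = -2C_1e^(-5t) - 2C_2te^(-5t) - C_2e^(-5t)

Coefficient matrix A = [[-11, -9], [4, 1]].
Characteristic polynomial det(A - λI) = λ^2 + 10λ + 25 = 0.
Single eigenvalue λ = -5 with algebraic multiplicity 2.
Eigenvector v = (3,-2); generalized eigenvector w with (A-λI)w=v is (1,-1).
General solution: e^(-5t)[C_1·v + C_2·(t·v + w)].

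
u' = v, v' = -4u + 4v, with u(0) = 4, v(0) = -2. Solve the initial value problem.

Coefficient matrix A = [[0, 1], [-4, 4]].
Characteristic polynomial det(A - λI) = λ^2 - 4λ + 4 = 0.
Single eigenvalue λ = 2 with algebraic multiplicity 2.
Eigenvector v = (1,2); generalized eigenvector w with (A-λI)w=v is (0,1).
General solution: e^(2t)[c_1·v + c_2·(t·v + w)].
Applying u(0)=4, v(0)=-2 gives c_1=4, c_2=-10.

u(t) = -10te^(2t) + 4e^(2t), v(t) = -20te^(2t) - 2e^(2t)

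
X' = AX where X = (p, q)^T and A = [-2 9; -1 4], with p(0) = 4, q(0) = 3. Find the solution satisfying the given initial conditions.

Coefficient matrix A = [[-2, 9], [-1, 4]].
Characteristic polynomial det(A - λI) = λ^2 - 2λ + 1 = 0.
Single eigenvalue λ = 1 with algebraic multiplicity 2.
Eigenvector v = (-3,-1); generalized eigenvector w with (A-λI)w=v is (-2,-1).
General solution: e^(t)[C_1·v + C_2·(t·v + w)].
Applying p(0)=4, q(0)=3 gives C_1=2, C_2=-5.

p(t) = 15te^(t) + 4e^(t), q(t) = 5te^(t) + 3e^(t)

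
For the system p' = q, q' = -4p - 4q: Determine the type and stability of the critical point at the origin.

stable improper node

A = [[0,1],[-4,-4]]; det(A-λI) = λ^2 + 4λ + 4.
repeated λ = -2 with a single eigenvector.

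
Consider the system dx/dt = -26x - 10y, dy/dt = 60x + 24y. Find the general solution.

x(t) = -C_1e^(4t) + C_2e^(-6t), y(t) = 3C_1e^(4t) - 2C_2e^(-6t)

Coefficient matrix A = [[-26, -10], [60, 24]].
Characteristic polynomial det(A - λI) = λ^2 + 2λ - 24 = 0.
Eigenvalues λ = 4, -6.
For λ=4: (A-λI) row 1 is [-30, -10], so an eigenvector is (-1, 3).
For λ=-6: (A-λI) row 1 is [-20, -10], so an eigenvector is (1, -2).
General solution: C_1e^(4t)(-1,3) + C_2e^(-6t)(1,-2).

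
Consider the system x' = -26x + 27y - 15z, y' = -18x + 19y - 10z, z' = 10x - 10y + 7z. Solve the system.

Coefficient matrix A = [[-26, 27, -15], [-18, 19, -10], [10, -10, 7]].
det(A - λI) = 0 gives eigenvalues λ = -3, 2, 1.
For λ=-3: eigenvector (3,2,-1).
For λ=2: eigenvector (-3,-2,2).
For λ=1: eigenvector (1,1,0).
General solution: K_1e^(-3t)(3,2,-1) + K_2e^(2t)(-3,-2,2) + K_3e^(t)(1,1,0).

x(t) = 3K_1e^(-3t) - 3K_2e^(2t) + K_3e^(t), y(t) = 2K_1e^(-3t) - 2K_2e^(2t) + K_3e^(t), z(t) = -K_1e^(-3t) + 2K_2e^(2t)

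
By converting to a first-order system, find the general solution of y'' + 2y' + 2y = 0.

Let x_1 = y, x_2 = y'. Then x_1' = x_2 and x_2' = -2x_1 - 2x_2.
A = [[0,1],[-2,-2]]; det(A-λI) = λ^2 + 2λ + 2.
Eigenvalues λ = -1 ± i.

y(t) = c_1e^(-t)cos(t) + c_2e^(-t)sin(t)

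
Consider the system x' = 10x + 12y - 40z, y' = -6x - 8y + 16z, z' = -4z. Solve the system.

x(t) = 2c_1e^(4t) - c_2e^(-2t) + 2c_3e^(-4t), y(t) = -c_1e^(4t) + c_2e^(-2t) + c_3e^(-4t), z(t) = c_3e^(-4t)

Coefficient matrix A = [[10, 12, -40], [-6, -8, 16], [0, 0, -4]].
det(A - λI) = 0 gives eigenvalues λ = 4, -2, -4.
For λ=4: eigenvector (2,-1,0).
For λ=-2: eigenvector (-1,1,0).
For λ=-4: eigenvector (2,1,1).
General solution: c_1e^(4t)(2,-1,0) + c_2e^(-2t)(-1,1,0) + c_3e^(-4t)(2,1,1).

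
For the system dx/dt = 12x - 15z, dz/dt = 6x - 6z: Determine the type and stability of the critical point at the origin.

A = [[12,-15],[6,-6]]; det(A-λI) = λ^2 - 6λ + 18.
λ = 3 ± 3i: positive real part.

unstable spiral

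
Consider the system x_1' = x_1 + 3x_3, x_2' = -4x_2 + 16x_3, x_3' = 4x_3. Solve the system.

x_1(t) = K_2e^(t) + K_3e^(4t), x_2(t) = K_1e^(-4t) + 2K_3e^(4t), x_3(t) = K_3e^(4t)

Coefficient matrix A = [[1, 0, 3], [0, -4, 16], [0, 0, 4]].
det(A - λI) = 0 gives eigenvalues λ = -4, 1, 4.
For λ=-4: eigenvector (0,1,0).
For λ=1: eigenvector (1,0,0).
For λ=4: eigenvector (1,2,1).
General solution: K_1e^(-4t)(0,1,0) + K_2e^(t)(1,0,0) + K_3e^(4t)(1,2,1).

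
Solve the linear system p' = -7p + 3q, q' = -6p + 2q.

p(t) = -K_1e^(-4t) + K_2e^(-t), q(t) = -K_1e^(-4t) + 2K_2e^(-t)

Coefficient matrix A = [[-7, 3], [-6, 2]].
Characteristic polynomial det(A - λI) = λ^2 + 5λ + 4 = 0.
Eigenvalues λ = -4, -1.
For λ=-4: (A-λI) row 1 is [-3, 3], so an eigenvector is (-1, -1).
For λ=-1: (A-λI) row 1 is [-6, 3], so an eigenvector is (1, 2).
General solution: K_1e^(-4t)(-1,-1) + K_2e^(-t)(1,2).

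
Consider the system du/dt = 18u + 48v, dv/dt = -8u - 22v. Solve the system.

u(t) = -3C_1e^(2t) + 2C_2e^(-6t), v(t) = C_1e^(2t) - C_2e^(-6t)

Coefficient matrix A = [[18, 48], [-8, -22]].
Characteristic polynomial det(A - λI) = λ^2 + 4λ - 12 = 0.
Eigenvalues λ = 2, -6.
For λ=2: (A-λI) row 1 is [16, 48], so an eigenvector is (-3, 1).
For λ=-6: (A-λI) row 1 is [24, 48], so an eigenvector is (2, -1).
General solution: C_1e^(2t)(-3,1) + C_2e^(-6t)(2,-1).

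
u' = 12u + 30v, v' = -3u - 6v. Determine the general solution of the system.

Coefficient matrix A = [[12, 30], [-3, -6]].
Characteristic polynomial det(A - λI) = λ^2 - 6λ + 18 = 0.
Eigenvalues λ = 3 ± 3i (complex conjugate pair).
For λ=3+3i: an eigenvector is (3,-1) - i(-1,0) = (3 + i, -1).
A real fundamental pair from Re and Im of e^((3+3i)t)v: X_1 = e^(3t)(cos(3t)·(3,-1) + sin(3t)·(-1,0)), X_2 = e^(3t)(sin(3t)·(3,-1) - cos(3t)·(-1,0)).
General solution: C_1X_1 + C_2X_2.

u(t) = -C_1e^(3t)sin(3t) + 3C_1e^(3t)cos(3t) + 3C_2e^(3t)sin(3t) + C_2e^(3t)cos(3t), v(t) = -C_1e^(3t)cos(3t) - C_2e^(3t)sin(3t)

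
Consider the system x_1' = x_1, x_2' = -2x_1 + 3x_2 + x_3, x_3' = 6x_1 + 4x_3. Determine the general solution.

Coefficient matrix A = [[1, 0, 0], [-2, 3, 1], [6, 0, 4]].
det(A - λI) = 0 gives eigenvalues λ = 1, 3, 4.
For λ=1: eigenvector (1,2,-2).
For λ=3: eigenvector (0,1,0).
For λ=4: eigenvector (0,1,1).
General solution: K_1e^(t)(1,2,-2) + K_2e^(3t)(0,1,0) + K_3e^(4t)(0,1,1).

x_1(t) = K_1e^(t), x_2(t) = 2K_1e^(t) + K_2e^(3t) + K_3e^(4t), x_3(t) = -2K_1e^(t) + K_3e^(4t)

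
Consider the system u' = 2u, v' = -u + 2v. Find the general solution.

u(t) = -c_2e^(2t), v(t) = c_1e^(2t) + c_2te^(2t) + 2c_2e^(2t)

Coefficient matrix A = [[2, 0], [-1, 2]].
Characteristic polynomial det(A - λI) = λ^2 - 4λ + 4 = 0.
Single eigenvalue λ = 2 with algebraic multiplicity 2.
Eigenvector v = (0,1); generalized eigenvector w with (A-λI)w=v is (-1,2).
General solution: e^(2t)[c_1·v + c_2·(t·v + w)].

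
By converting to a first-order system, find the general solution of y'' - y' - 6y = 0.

Let x_1 = y, x_2 = y'. Then x_1' = x_2 and x_2' = 6x_1 + x_2.
A = [[0,1],[6,1]]; det(A-λI) = λ^2 - λ - 6.
Eigenvalues λ = -2, 3 with eigenvectors (1,-2), (1,3).

y(t) = c_1e^(-2t) + c_2e^(3t)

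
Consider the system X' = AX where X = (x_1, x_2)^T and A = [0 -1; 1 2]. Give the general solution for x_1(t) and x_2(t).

Coefficient matrix A = [[0, -1], [1, 2]].
Characteristic polynomial det(A - λI) = λ^2 - 2λ + 1 = 0.
Single eigenvalue λ = 1 with algebraic multiplicity 2.
Eigenvector v = (-1,1); generalized eigenvector w with (A-λI)w=v is (1,0).
General solution: e^(t)[C_1·v + C_2·(t·v + w)].

x_1(t) = -C_1e^(t) - C_2te^(t) + C_2e^(t), x_2(t) = C_1e^(t) + C_2te^(t)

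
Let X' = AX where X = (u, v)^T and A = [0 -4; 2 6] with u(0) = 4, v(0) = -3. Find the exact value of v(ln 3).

A = [[0,-4],[2,6]]; eigenvalues λ = 2, 4.
Eigenvectors: (2,-1) for λ=2, (1,-1) for λ=4.
From the initial condition, c_1 = 1, c_2 = 2.
v(ln 3) = (1)(3^2)(-1) + (2)(3^4)(-1) = -171.

-171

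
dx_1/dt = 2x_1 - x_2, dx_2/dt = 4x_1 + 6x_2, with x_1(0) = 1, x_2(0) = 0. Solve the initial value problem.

x_1(t) = -2te^(4t) + e^(4t), x_2(t) = 4te^(4t)

Coefficient matrix A = [[2, -1], [4, 6]].
Characteristic polynomial det(A - λI) = λ^2 - 8λ + 16 = 0.
Single eigenvalue λ = 4 with algebraic multiplicity 2.
Eigenvector v = (1,-2); generalized eigenvector w with (A-λI)w=v is (1,-3).
General solution: e^(4t)[K_1·v + K_2·(t·v + w)].
Applying x_1(0)=1, x_2(0)=0 gives K_1=3, K_2=-2.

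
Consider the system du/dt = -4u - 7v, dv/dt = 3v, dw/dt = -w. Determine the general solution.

Coefficient matrix A = [[-4, -7, 0], [0, 3, 0], [0, 0, -1]].
det(A - λI) = 0 gives eigenvalues λ = -4, 3, -1.
For λ=-4: eigenvector (1,0,0).
For λ=3: eigenvector (-1,1,0).
For λ=-1: eigenvector (0,0,1).
General solution: c_1e^(-4t)(1,0,0) + c_2e^(3t)(-1,1,0) + c_3e^(-t)(0,0,1).

u(t) = c_1e^(-4t) - c_2e^(3t), v(t) = c_2e^(3t), w(t) = c_3e^(-t)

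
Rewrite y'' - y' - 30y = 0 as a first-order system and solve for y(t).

Let x_1 = y, x_2 = y'. Then x_1' = x_2 and x_2' = 30x_1 + x_2.
A = [[0,1],[30,1]]; det(A-λI) = λ^2 - λ - 30.
Eigenvalues λ = 6, -5 with eigenvectors (1,6), (1,-5).

y(t) = C_1e^(6t) + C_2e^(-5t)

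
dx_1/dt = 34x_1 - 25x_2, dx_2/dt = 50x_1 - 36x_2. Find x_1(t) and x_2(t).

x_1(t) = 2c_1e^(-t)sin(5t) + c_1e^(-t)cos(5t) + c_2e^(-t)sin(5t) - 2c_2e^(-t)cos(5t), x_2(t) = 3c_1e^(-t)sin(5t) + c_1e^(-t)cos(5t) + c_2e^(-t)sin(5t) - 3c_2e^(-t)cos(5t)

Coefficient matrix A = [[34, -25], [50, -36]].
Characteristic polynomial det(A - λI) = λ^2 + 2λ + 26 = 0.
Eigenvalues λ = -1 ± 5i (complex conjugate pair).
For λ=-1+5i: an eigenvector is (1,1) - i(2,3) = (1 - 2i, 1 - 3i).
A real fundamental pair from Re and Im of e^((-1+5i)t)v: X_1 = e^(-t)(cos(5t)·(1,1) + sin(5t)·(2,3)), X_2 = e^(-t)(sin(5t)·(1,1) - cos(5t)·(2,3)).
General solution: c_1X_1 + c_2X_2.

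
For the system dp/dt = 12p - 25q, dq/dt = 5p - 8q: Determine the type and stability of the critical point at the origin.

unstable spiral

A = [[12,-25],[5,-8]]; det(A-λI) = λ^2 - 4λ + 29.
λ = 2 ± 5i: positive real part.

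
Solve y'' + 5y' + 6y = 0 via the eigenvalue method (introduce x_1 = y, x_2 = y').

Let x_1 = y, x_2 = y'. Then x_1' = x_2 and x_2' = -6x_1 - 5x_2.
A = [[0,1],[-6,-5]]; det(A-λI) = λ^2 + 5λ + 6.
Eigenvalues λ = -2, -3 with eigenvectors (1,-2), (1,-3).

y(t) = K_1e^(-2t) + K_2e^(-3t)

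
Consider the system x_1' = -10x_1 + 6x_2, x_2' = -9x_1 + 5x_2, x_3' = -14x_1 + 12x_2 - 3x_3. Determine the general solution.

Coefficient matrix A = [[-10, 6, 0], [-9, 5, 0], [-14, 12, -3]].
det(A - λI) = 0 gives eigenvalues λ = -4, -1, -3.
For λ=-4: eigenvector (1,1,2).
For λ=-1: eigenvector (2,3,4).
For λ=-3: eigenvector (0,0,1).
General solution: K_1e^(-4t)(1,1,2) + K_2e^(-t)(2,3,4) + K_3e^(-3t)(0,0,1).

x_1(t) = K_1e^(-4t) + 2K_2e^(-t), x_2(t) = K_1e^(-4t) + 3K_2e^(-t), x_3(t) = 2K_1e^(-4t) + 4K_2e^(-t) + K_3e^(-3t)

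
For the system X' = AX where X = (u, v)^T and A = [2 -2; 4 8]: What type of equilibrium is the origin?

A = [[2,-2],[4,8]]; det(A-λI) = λ^2 - 10λ + 24.
λ = 6, 4: both positive.

unstable node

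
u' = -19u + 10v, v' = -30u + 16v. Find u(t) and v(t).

u(t) = 2K_1e^(-4t) + K_2e^(t), v(t) = 3K_1e^(-4t) + 2K_2e^(t)

Coefficient matrix A = [[-19, 10], [-30, 16]].
Characteristic polynomial det(A - λI) = λ^2 + 3λ - 4 = 0.
Eigenvalues λ = -4, 1.
For λ=-4: (A-λI) row 1 is [-15, 10], so an eigenvector is (2, 3).
For λ=1: (A-λI) row 1 is [-20, 10], so an eigenvector is (1, 2).
General solution: K_1e^(-4t)(2,3) + K_2e^(t)(1,2).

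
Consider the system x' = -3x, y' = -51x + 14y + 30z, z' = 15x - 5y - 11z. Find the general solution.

Coefficient matrix A = [[-3, 0, 0], [-51, 14, 30], [15, -5, -11]].
det(A - λI) = 0 gives eigenvalues λ = -1, 4, -3.
For λ=-1: eigenvector (0,-2,1).
For λ=4: eigenvector (0,3,-1).
For λ=-3: eigenvector (1,3,0).
General solution: C_1e^(-t)(0,-2,1) + C_2e^(4t)(0,3,-1) + C_3e^(-3t)(1,3,0).

x(t) = C_3e^(-3t), y(t) = -2C_1e^(-t) + 3C_2e^(4t) + 3C_3e^(-3t), z(t) = C_1e^(-t) - C_2e^(4t)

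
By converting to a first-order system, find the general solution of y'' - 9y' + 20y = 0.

Let x_1 = y, x_2 = y'. Then x_1' = x_2 and x_2' = -20x_1 + 9x_2.
A = [[0,1],[-20,9]]; det(A-λI) = λ^2 - 9λ + 20.
Eigenvalues λ = 5, 4 with eigenvectors (1,5), (1,4).

y(t) = K_1e^(5t) + K_2e^(4t)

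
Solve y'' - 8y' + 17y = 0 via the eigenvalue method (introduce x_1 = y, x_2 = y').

Let x_1 = y, x_2 = y'. Then x_1' = x_2 and x_2' = -17x_1 + 8x_2.
A = [[0,1],[-17,8]]; det(A-λI) = λ^2 - 8λ + 17.
Eigenvalues λ = 4 ± i.

y(t) = K_1e^(4t)cos(t) + K_2e^(4t)sin(t)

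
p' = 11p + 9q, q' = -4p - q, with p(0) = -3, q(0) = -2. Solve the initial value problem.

Coefficient matrix A = [[11, 9], [-4, -1]].
Characteristic polynomial det(A - λI) = λ^2 - 10λ + 25 = 0.
Single eigenvalue λ = 5 with algebraic multiplicity 2.
Eigenvector v = (-3,2); generalized eigenvector w with (A-λI)w=v is (-2,1).
General solution: e^(5t)[C_1·v + C_2·(t·v + w)].
Applying p(0)=-3, q(0)=-2 gives C_1=-7, C_2=12.

p(t) = -36te^(5t) - 3e^(5t), q(t) = 24te^(5t) - 2e^(5t)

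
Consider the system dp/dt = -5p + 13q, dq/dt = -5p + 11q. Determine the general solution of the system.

p(t) = -3K_1e^(3t)sin(t) + 2K_1e^(3t)cos(t) + 2K_2e^(3t)sin(t) + 3K_2e^(3t)cos(t), q(t) = -2K_1e^(3t)sin(t) + K_1e^(3t)cos(t) + K_2e^(3t)sin(t) + 2K_2e^(3t)cos(t)

Coefficient matrix A = [[-5, 13], [-5, 11]].
Characteristic polynomial det(A - λI) = λ^2 - 6λ + 10 = 0.
Eigenvalues λ = 3 ± i (complex conjugate pair).
For λ=3+i: an eigenvector is (2,1) - i(-3,-2) = (2 + 3i, 1 + 2i).
A real fundamental pair from Re and Im of e^((3+i)t)v: X_1 = e^(3t)(cos(t)·(2,1) + sin(t)·(-3,-2)), X_2 = e^(3t)(sin(t)·(2,1) - cos(t)·(-3,-2)).
General solution: K_1X_1 + K_2X_2.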